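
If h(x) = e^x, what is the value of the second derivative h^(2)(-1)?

e^(-1)

The coefficient of (x + 1)^2 in the expansion is e^(-1)/2, so h′′(-1) = 2! * (e^(-1)/2) = e^(-1).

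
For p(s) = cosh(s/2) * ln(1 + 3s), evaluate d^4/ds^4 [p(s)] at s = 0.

Write out both Maclaurin series and multiply, keeping only the needed powers.
From the series, [s^4] p = -333/16; multiply by 4! = 24 to get -999/2.

-999/2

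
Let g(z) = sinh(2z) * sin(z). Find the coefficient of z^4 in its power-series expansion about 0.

Write out both Maclaurin series and multiply, keeping only the needed powers.
[z^0] = 0;  [z^1] = 0;  [z^2] = 2;  [z^3] = 0;  [z^4] = 1.
So c_4 = g^(4)(0)/4! = 1.

1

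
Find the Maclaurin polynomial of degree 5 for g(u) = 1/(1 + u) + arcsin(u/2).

Add the two expansions coefficient-wise.
[u^0] = 1;  [u^1] = -1/2;  [u^2] = 1;  [u^3] = -47/48;  [u^4] = 1;  [u^5] = -1277/1280.

-1277*u^5/1280 + u^4 - 47*u^3/48 + u^2 - u/2 + 1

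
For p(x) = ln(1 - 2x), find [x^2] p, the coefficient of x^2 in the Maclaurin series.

p(0) = 0
p′(0) = -2
p′′(0) = -4

-2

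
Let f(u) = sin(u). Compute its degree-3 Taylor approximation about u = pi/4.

-sqrt(2)*(u - pi/4)^3/12 - sqrt(2)*(u - pi/4)^2/4 + sqrt(2)*(u - pi/4)/2 + sqrt(2)/2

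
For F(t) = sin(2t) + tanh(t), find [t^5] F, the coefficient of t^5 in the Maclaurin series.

Expand each term separately and add.
F(0) = 0
F′(0) = 3
F′′(0) = 0
F′′′(0) = -10
F^(4)(0) = 0
F^(5)(0) = 48
So c_5 = F^(5)(0)/5! = 2/5.

2/5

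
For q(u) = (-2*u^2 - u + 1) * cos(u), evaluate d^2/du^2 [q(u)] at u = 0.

-5

Shift and add copies of the series according to the polynomial's terms.
From the series, [u^2] q = -5/2; multiply by 2! = 2 to get -5.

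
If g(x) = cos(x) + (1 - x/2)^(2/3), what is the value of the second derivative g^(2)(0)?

-19/18

Combine the two series term by term.
From the series, [x^2] g = -19/36; multiply by 2! = 2 to get -19/18.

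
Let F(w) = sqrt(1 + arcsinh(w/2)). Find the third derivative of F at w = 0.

Compose series: expand the inner function first, then feed it into the outer expansion.
From the series, [w^3] F = -1/384; multiply by 3! = 6 to get -1/64.

-1/64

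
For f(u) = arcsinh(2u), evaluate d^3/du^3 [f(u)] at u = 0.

-8

From the series, [u^3] f = -4/3; multiply by 3! = 6 to get -8.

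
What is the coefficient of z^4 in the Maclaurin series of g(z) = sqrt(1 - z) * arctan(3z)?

Expand each factor separately, then convolve coefficients.
[z^0] = 0;  [z^1] = 3;  [z^2] = -3/2;  [z^3] = -75/8;  [z^4] = 69/16.

69/16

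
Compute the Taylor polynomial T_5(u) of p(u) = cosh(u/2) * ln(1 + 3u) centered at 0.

Multiply the two series term by term and collect like powers.
[u^0] = 0;  [u^1] = 3;  [u^2] = -9/2;  [u^3] = 75/8;  [u^4] = -333/16;  [u^5] = 31829/640.

31829*u^5/640 - 333*u^4/16 + 75*u^3/8 - 9*u^2/2 + 3*u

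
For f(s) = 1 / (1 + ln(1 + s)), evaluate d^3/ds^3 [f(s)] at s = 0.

-14

Use the geometric series for the reciprocal, then substitute.
The coefficient of s^3 in the expansion is -7/3, so f′′′(0) = 3! * (-7/3) = -14.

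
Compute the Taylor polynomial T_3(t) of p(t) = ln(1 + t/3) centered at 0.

t^3/81 - t^2/18 + t/3

[t^0] = 0;  [t^1] = 1/3;  [t^2] = -1/18;  [t^3] = 1/81.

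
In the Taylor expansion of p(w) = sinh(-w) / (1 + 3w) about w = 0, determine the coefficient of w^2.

3

Multiply the two series term by term and collect like powers.
[w^0] = 0;  [w^1] = -1;  [w^2] = 3.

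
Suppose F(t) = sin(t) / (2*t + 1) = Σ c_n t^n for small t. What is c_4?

-23/3

Expand 1/(denominator) as a geometric series and multiply by the numerator's series.
F(0) = 0
F′(0) = 1
F′′(0) = -4
F′′′(0) = 23
F^(4)(0) = -184
So c_4 = F^(4)(0)/4! = -23/3.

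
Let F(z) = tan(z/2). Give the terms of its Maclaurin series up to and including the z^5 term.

F(0) = 0
F′(0) = 1/2
F′′(0) = 0
F′′′(0) = 1/4
F^(4)(0) = 0
F^(5)(0) = 1/2
The Taylor polynomial is Σ F^(k)(0)/k! · z^k.

z^5/240 + z^3/24 + z/2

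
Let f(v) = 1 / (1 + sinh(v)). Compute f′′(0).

2

Use the geometric series for the reciprocal, then substitute.
From the series, [v^2] f = 1; multiply by 2! = 2 to get 2.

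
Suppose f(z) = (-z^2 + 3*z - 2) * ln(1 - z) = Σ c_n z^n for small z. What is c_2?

-2

Shift and add copies of the series according to the polynomial's terms.
f(0) = 0
f′(0) = 2
f′′(0) = -4
So c_2 = f′′(0)/2! = -2.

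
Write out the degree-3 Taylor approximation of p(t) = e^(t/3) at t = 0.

p(0) = 1
p′(0) = 1/3
p′′(0) = 1/9
p′′′(0) = 1/27
The Taylor polynomial is Σ p^(k)(0)/k! · t^k.

t^3/162 + t^2/18 + t/3 + 1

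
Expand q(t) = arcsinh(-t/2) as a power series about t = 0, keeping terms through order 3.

[t^0] = 0;  [t^1] = -1/2;  [t^2] = 0;  [t^3] = 1/48.

t^3/48 - t/2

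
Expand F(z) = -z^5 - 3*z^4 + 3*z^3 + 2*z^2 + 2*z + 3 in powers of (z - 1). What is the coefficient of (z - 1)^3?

-19

F(1) = 6
F′(1) = -2
F′′(1) = -34
F′′′(1) = -114
So c_3 = F′′′(1)/3! = -19.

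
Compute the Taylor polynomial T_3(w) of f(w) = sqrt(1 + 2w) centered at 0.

f(0) = 1
f′(0) = 1
f′′(0) = -1
f′′′(0) = 3
The Taylor polynomial is Σ f^(k)(0)/k! · w^k.

w^3/2 - w^2/2 + w + 1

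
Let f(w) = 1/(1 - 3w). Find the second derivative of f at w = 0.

The coefficient of w^2 in the expansion is 9, so f′′(0) = 2! * (9) = 18.

18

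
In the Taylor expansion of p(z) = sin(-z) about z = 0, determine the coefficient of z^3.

1/6

Differentiate repeatedly and evaluate at the center.
p(0) = 0
p′(0) = -1
p′′(0) = 0
p′′′(0) = 1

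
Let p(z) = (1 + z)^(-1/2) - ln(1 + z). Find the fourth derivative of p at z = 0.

201/16

Add the two expansions coefficient-wise.
From the series, [z^4] p = 67/128; multiply by 4! = 24 to get 201/16.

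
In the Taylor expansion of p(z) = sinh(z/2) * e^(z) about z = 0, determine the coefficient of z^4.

5/48

Take the Cauchy product of the two expansions.
p(0) = 0
p′(0) = 1/2
p′′(0) = 1
p′′′(0) = 13/8
p^(4)(0) = 5/2
Dividing each by k! gives the coefficients c_0, ..., c_4.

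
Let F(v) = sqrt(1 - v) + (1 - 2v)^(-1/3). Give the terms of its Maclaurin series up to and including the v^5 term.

740369*v^5/186624 + 70465*v^4/31104 + 1711*v^3/1296 + 55*v^2/72 + v/6 + 2

Expand each term separately and add.
[v^0] = 2;  [v^1] = 1/6;  [v^2] = 55/72;  [v^3] = 1711/1296;  [v^4] = 70465/31104;  [v^5] = 740369/186624.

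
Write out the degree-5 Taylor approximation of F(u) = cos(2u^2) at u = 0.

1 - 2*u^4

F(0) = 1
F′(0) = 0
F′′(0) = 0
F′′′(0) = 0
F^(4)(0) = -48
F^(5)(0) = 0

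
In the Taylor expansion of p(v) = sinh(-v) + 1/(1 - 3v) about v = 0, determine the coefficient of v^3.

Combine the two series term by term.
p(0) = 1
p′(0) = 2
p′′(0) = 18
p′′′(0) = 161
So c_3 = p′′′(0)/3! = 161/6.

161/6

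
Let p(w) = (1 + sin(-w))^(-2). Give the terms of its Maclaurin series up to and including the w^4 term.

Compose series: expand the inner function first, then feed it into the outer expansion.
p(0) = 1
p′(0) = 2
p′′(0) = 6
p′′′(0) = 22
p^(4)(0) = 96
The Taylor polynomial is Σ p^(k)(0)/k! · w^k.

4*w^4 + 11*w^3/3 + 3*w^2 + 2*w + 1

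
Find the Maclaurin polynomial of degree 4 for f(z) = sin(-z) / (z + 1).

5*z^4/6 - 5*z^3/6 + z^2 - z

Expand 1/(denominator) as a geometric series and multiply by the numerator's series.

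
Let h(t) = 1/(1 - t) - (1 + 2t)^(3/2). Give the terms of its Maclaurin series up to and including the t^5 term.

11*t^5/8 + 5*t^4/8 + 3*t^3/2 - t^2/2 - 2*t

Add the two expansions coefficient-wise.
[t^0] = 0;  [t^1] = -2;  [t^2] = -1/2;  [t^3] = 3/2;  [t^4] = 5/8;  [t^5] = 11/8.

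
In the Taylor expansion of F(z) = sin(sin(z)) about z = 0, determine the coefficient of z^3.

-1/3

Compose series: expand the inner function first, then feed it into the outer expansion.
F(0) = 0
F′(0) = 1
F′′(0) = 0
F′′′(0) = -2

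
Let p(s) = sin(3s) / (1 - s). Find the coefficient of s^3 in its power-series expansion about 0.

Expand each factor separately, then convolve coefficients.
p(0) = 0
p′(0) = 3
p′′(0) = 6
p′′′(0) = -9
The Taylor polynomial is Σ p^(k)(0)/k! · s^k.

-3/2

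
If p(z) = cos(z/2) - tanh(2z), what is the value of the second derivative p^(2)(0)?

-1/4

Add the two expansions coefficient-wise.
From the series, [z^2] p = -1/8; multiply by 2! = 2 to get -1/4.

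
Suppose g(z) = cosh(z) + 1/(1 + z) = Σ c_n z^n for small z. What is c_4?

Add the two expansions coefficient-wise.

25/24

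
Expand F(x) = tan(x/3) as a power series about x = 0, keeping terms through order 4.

x^3/81 + x/3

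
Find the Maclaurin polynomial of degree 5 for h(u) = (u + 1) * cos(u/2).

u^5/384 + u^4/384 - u^3/8 - u^2/8 + u + 1

Multiply each power in the prefactor through the base expansion.
h(0) = 1
h′(0) = 1
h′′(0) = -1/4
h′′′(0) = -3/4
h^(4)(0) = 1/16
h^(5)(0) = 5/16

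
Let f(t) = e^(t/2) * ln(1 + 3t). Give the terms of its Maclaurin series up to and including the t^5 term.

25289*t^5/640 - 65*t^4/4 + 57*t^3/8 - 3*t^2 + 3*t

Expand each factor separately, then convolve coefficients.
f(0) = 0
f′(0) = 3
f′′(0) = -6
f′′′(0) = 171/4
f^(4)(0) = -390
f^(5)(0) = 75867/16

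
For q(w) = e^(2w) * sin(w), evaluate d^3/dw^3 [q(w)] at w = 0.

11

Multiply the two series term by term and collect like powers.
The coefficient of w^3 in the expansion is 11/6, so q′′′(0) = 3! * (11/6) = 11.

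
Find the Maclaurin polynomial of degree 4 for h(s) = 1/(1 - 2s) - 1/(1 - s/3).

1295*s^4/81 + 215*s^3/27 + 35*s^2/9 + 5*s/3

Add the two expansions coefficient-wise.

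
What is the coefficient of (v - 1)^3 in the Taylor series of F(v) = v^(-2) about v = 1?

-4

[(v - 1)^0] = 1;  [(v - 1)^1] = -2;  [(v - 1)^2] = 3;  [(v - 1)^3] = -4.
So c_3 = F′′′(1)/3! = -4.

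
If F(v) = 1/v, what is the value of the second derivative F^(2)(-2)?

-1/4

The coefficient of (v + 2)^2 in the expansion is -1/8, so F′′(-2) = 2! * (-1/8) = -1/4.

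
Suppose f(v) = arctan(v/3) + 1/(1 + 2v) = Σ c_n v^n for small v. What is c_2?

Combine the two series term by term.

4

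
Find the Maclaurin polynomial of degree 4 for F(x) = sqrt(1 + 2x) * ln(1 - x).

Expand each factor separately, then convolve coefficients.
F(0) = 0
F′(0) = -1
F′′(0) = -3
F′′′(0) = -2
F^(4)(0) = -20

-5*x^4/6 - x^3/3 - 3*x^2/2 - x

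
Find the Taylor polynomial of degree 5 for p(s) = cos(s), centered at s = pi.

p(pi) = -1
p′(pi) = 0
p′′(pi) = 1
p′′′(pi) = 0
p^(4)(pi) = -1
p^(5)(pi) = 0
Dividing each by k! gives the coefficients c_0, ..., c_5.

-(s - pi)^4/24 + (s - pi)^2/2 - 1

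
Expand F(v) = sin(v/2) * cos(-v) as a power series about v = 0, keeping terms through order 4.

Take the Cauchy product of the two expansions.
F(0) = 0
F′(0) = 1/2
F′′(0) = 0
F′′′(0) = -13/8
F^(4)(0) = 0
Dividing each by k! gives the coefficients c_0, ..., c_4.

-13*v^3/48 + v/2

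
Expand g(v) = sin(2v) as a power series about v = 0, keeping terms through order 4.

Apply the Taylor formula c_k = f^(k)(a)/k!.

-4*v^3/3 + 2*v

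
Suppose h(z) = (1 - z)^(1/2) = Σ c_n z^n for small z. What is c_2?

-1/8

Apply the Taylor formula c_k = f^(k)(a)/k!.
h(0) = 1
h′(0) = -1/2
h′′(0) = -1/4
Dividing each by k! gives the coefficients c_0, ..., c_2.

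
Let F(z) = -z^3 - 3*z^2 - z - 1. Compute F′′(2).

From the series, [(z - 2)^2] F = -9; multiply by 2! = 2 to get -18.

-18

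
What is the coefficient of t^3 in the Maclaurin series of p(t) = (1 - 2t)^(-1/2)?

5/2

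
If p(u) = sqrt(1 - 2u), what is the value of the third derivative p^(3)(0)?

From the series, [u^3] p = -1/2; multiply by 3! = 6 to get -3.

-3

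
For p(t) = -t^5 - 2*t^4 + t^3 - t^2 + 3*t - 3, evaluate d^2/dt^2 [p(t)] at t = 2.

-246

The coefficient of (t - 2)^2 in the expansion is -123, so p′′(2) = 2! * (-123) = -246.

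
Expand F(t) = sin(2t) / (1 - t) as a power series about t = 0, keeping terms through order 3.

Write out both Maclaurin series and multiply, keeping only the needed powers.
F(0) = 0
F′(0) = 2
F′′(0) = 4
F′′′(0) = 4

2*t^3/3 + 2*t^2 + 2*t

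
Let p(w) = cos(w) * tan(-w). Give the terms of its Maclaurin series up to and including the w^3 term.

Take the Cauchy product of the two expansions.
p(0) = 0
p′(0) = -1
p′′(0) = 0
p′′′(0) = 1
Then c_k = p^(k)(0)/k! gives each Taylor coefficient.

w^3/6 - w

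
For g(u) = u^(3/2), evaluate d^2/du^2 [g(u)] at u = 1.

3/4

The coefficient of (u - 1)^2 in the expansion is 3/8, so g′′(1) = 2! * (3/8) = 3/4.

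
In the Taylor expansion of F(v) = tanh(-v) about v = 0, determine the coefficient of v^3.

[v^0] = 0;  [v^1] = -1;  [v^2] = 0;  [v^3] = 1/3.

1/3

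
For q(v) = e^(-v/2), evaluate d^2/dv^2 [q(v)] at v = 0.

1/4

Compute the successive derivatives at the expansion point and divide by k!.
From the series, [v^2] q = 1/8; multiply by 2! = 2 to get 1/4.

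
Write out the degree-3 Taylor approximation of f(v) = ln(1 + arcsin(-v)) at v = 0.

-v^3/2 - v^2/2 - v

Substitute the inner expansion into the outer series and collect powers.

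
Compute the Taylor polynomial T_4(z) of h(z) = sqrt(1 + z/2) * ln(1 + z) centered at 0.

-55*z^4/384 + 17*z^3/96 - z^2/4 + z

Write out both Maclaurin series and multiply, keeping only the needed powers.
[z^0] = 0;  [z^1] = 1;  [z^2] = -1/4;  [z^3] = 17/96;  [z^4] = -55/384.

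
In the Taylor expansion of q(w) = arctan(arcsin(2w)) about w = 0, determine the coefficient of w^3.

-4/3

Substitute the inner expansion into the outer series and collect powers.
So c_3 = q′′′(0)/3! = -4/3.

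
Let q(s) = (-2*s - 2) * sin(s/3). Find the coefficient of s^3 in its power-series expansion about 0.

Distribute the polynomial across the series and collect like powers.

1/81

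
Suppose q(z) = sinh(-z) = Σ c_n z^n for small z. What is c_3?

q(0) = 0
q′(0) = -1
q′′(0) = 0
q′′′(0) = -1

-1/6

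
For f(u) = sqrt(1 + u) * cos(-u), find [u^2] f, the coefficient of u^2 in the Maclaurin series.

-5/8

Multiply the two series term by term and collect like powers.
So c_2 = f′′(0)/2! = -5/8.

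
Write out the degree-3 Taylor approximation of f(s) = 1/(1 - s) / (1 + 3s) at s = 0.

Take the Cauchy product of the two expansions.

-20*s^3 + 7*s^2 - 2*s + 1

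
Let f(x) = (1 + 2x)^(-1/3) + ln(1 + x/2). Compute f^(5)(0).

-465191/972

Expand each term separately and add.
From the series, [x^5] f = -465191/116640; multiply by 5! = 120 to get -465191/972.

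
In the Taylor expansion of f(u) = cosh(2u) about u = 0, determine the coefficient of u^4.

c_4 = f^(4)(0)/4! = 2/3.

2/3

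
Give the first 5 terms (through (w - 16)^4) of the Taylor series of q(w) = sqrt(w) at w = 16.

-5*(w - 16)^4/2097152 + (w - 16)^3/16384 - (w - 16)^2/512 + (w - 16)/8 + 4

Differentiate repeatedly and evaluate at the center.
[(w - 16)^0] = 4;  [(w - 16)^1] = 1/8;  [(w - 16)^2] = -1/512;  [(w - 16)^3] = 1/16384;  [(w - 16)^4] = -5/2097152.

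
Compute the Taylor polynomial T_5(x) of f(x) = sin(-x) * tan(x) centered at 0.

-x^4/6 - x^2

Expand each factor separately, then convolve coefficients.
f(0) = 0
f′(0) = 0
f′′(0) = -2
f′′′(0) = 0
f^(4)(0) = -4
f^(5)(0) = 0
Dividing each by k! gives the coefficients c_0, ..., c_5.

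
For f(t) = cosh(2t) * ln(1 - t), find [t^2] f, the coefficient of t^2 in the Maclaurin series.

-1/2

Take the Cauchy product of the two expansions.
f(0) = 0
f′(0) = -1
f′′(0) = -1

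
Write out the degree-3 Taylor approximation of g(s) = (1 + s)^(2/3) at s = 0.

4*s^3/81 - s^2/9 + 2*s/3 + 1

g(0) = 1
g′(0) = 2/3
g′′(0) = -2/9
g′′′(0) = 8/27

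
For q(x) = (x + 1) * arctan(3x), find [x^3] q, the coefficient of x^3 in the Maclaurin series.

Shift and add copies of the series according to the polynomial's terms.
q(0) = 0
q′(0) = 3
q′′(0) = 6
q′′′(0) = -54
The Taylor polynomial is Σ q^(k)(0)/k! · x^k.

-9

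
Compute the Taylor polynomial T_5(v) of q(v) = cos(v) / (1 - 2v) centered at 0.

337*v^5/12 + 337*v^4/24 + 7*v^3 + 7*v^2/2 + 2*v + 1

Write out both Maclaurin series and multiply, keeping only the needed powers.
q(0) = 1
q′(0) = 2
q′′(0) = 7
q′′′(0) = 42
q^(4)(0) = 337
q^(5)(0) = 3370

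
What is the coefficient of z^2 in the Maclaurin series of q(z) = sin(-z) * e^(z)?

-1

Write out both Maclaurin series and multiply, keeping only the needed powers.
q(0) = 0
q′(0) = -1
q′′(0) = -2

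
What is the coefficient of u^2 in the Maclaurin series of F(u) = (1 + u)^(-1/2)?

Use the known series and substitute for the argument.
[u^0] = 1;  [u^1] = -1/2;  [u^2] = 3/8.

3/8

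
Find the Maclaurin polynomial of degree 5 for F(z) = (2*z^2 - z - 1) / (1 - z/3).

14*z^5/243 + 14*z^4/81 + 14*z^3/27 + 14*z^2/9 - 4*z/3 - 1

Multiply each power in the prefactor through the base expansion.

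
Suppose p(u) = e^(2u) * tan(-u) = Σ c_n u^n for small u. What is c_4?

-2

Expand each factor separately, then convolve coefficients.
p(0) = 0
p′(0) = -1
p′′(0) = -4
p′′′(0) = -14
p^(4)(0) = -48
Dividing each by k! gives the coefficients c_0, ..., c_4.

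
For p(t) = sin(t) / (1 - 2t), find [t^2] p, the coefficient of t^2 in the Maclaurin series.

Multiply the two series term by term and collect like powers.
p(0) = 0
p′(0) = 1
p′′(0) = 4
Then c_k = p^(k)(0)/k! gives each Taylor coefficient.

2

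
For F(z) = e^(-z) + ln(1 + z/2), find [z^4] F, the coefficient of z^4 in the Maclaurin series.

5/192

Add the two expansions coefficient-wise.
So c_4 = F^(4)(0)/4! = 5/192.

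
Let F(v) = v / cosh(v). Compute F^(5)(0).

25

Invert the denominator's series and multiply.
The coefficient of v^5 in the expansion is 5/24, so F^(5)(0) = 5! * (5/24) = 25.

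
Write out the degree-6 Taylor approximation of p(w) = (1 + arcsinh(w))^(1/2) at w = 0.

-769*w^6/46080 + 43*w^5/1280 + w^4/384 - w^3/48 - w^2/8 + w/2 + 1

Plug the Maclaurin series of the inner function into that of the outer and collect terms.
p(0) = 1
p′(0) = 1/2
p′′(0) = -1/4
p′′′(0) = -1/8
p^(4)(0) = 1/16
p^(5)(0) = 129/32
p^(6)(0) = -769/64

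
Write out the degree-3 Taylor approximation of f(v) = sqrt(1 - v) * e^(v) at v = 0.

Expand each factor separately, then convolve coefficients.
f(0) = 1
f′(0) = 1/2
f′′(0) = -1/4
f′′′(0) = -13/8

-13*v^3/48 - v^2/8 + v/2 + 1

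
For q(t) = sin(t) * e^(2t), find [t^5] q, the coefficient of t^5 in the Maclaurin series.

41/120

Take the Cauchy product of the two expansions.
q(0) = 0
q′(0) = 1
q′′(0) = 4
q′′′(0) = 11
q^(4)(0) = 24
q^(5)(0) = 41
Dividing each by k! gives the coefficients c_0, ..., c_5.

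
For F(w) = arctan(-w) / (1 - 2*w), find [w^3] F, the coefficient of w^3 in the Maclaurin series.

-11/3

Multiply the numerator's expansion by the denominator's geometric series.
F(0) = 0
F′(0) = -1
F′′(0) = -4
F′′′(0) = -22
So c_3 = F′′′(0)/3! = -11/3.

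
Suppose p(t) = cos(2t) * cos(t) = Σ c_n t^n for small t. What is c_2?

-5/2

Take the Cauchy product of the two expansions.
p(0) = 1
p′(0) = 0
p′′(0) = -5
So c_2 = p′′(0)/2! = -5/2.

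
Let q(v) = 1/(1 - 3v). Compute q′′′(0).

Use the known series and substitute for the argument.
The coefficient of v^3 in the expansion is 27, so q′′′(0) = 3! * (27) = 162.

162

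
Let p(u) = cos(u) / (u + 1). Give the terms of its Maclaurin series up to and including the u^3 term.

Multiply the numerator's expansion by the denominator's geometric series.

-u^3/2 + u^2/2 - u + 1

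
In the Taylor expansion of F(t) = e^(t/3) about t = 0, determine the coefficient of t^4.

Differentiate repeatedly and evaluate at the center.
F(0) = 1
F′(0) = 1/3
F′′(0) = 1/9
F′′′(0) = 1/27
F^(4)(0) = 1/81
So c_4 = F^(4)(0)/4! = 1/1944.

1/1944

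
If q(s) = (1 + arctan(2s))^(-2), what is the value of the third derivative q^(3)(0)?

-160

Compose series: expand the inner function first, then feed it into the outer expansion.
From the series, [s^3] q = -80/3; multiply by 3! = 6 to get -160.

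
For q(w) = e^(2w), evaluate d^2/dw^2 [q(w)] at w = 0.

4

The coefficient of w^2 in the expansion is 2, so q′′(0) = 2! * (2) = 4.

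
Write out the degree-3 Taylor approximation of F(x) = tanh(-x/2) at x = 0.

x^3/24 - x/2

F(0) = 0
F′(0) = -1/2
F′′(0) = 0
F′′′(0) = 1/4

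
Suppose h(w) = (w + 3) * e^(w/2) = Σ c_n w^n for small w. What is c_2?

7/8

Shift and add copies of the series according to the polynomial's terms.
h(0) = 3
h′(0) = 5/2
h′′(0) = 7/4
The Taylor polynomial is Σ h^(k)(0)/k! · w^k.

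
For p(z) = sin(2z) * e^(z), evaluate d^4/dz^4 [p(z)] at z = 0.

Multiply the two series term by term and collect like powers.
The coefficient of z^4 in the expansion is -1, so p^(4)(0) = 4! * (-1) = -24.

-24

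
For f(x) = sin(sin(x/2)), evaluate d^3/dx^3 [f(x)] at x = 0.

Plug the Maclaurin series of the inner function into that of the outer and collect terms.
From the series, [x^3] f = -1/24; multiply by 3! = 6 to get -1/4.

-1/4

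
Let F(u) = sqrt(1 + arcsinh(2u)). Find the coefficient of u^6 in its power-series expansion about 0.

Plug the Maclaurin series of the inner function into that of the outer and collect terms.
F(0) = 1
F′(0) = 1
F′′(0) = -1
F′′′(0) = -1
F^(4)(0) = 1
F^(5)(0) = 129
F^(6)(0) = -769

-769/720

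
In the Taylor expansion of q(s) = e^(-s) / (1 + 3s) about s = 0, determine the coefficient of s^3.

-113/3

Multiply the two series term by term and collect like powers.
q(0) = 1
q′(0) = -4
q′′(0) = 25
q′′′(0) = -226
So c_3 = q′′′(0)/3! = -113/3.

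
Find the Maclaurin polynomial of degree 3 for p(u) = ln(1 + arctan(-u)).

Compose series: expand the inner function first, then feed it into the outer expansion.
p(0) = 0
p′(0) = -1
p′′(0) = -1
p′′′(0) = 0
The Taylor polynomial is Σ p^(k)(0)/k! · u^k.

-u^2/2 - u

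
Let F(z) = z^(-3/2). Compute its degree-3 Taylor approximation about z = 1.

-35*(z - 1)^3/16 + 15*(z - 1)^2/8 - 3*(z - 1)/2 + 1

F(1) = 1
F′(1) = -3/2
F′′(1) = 15/4
F′′′(1) = -105/8
Dividing each by k! gives the coefficients c_0, ..., c_3.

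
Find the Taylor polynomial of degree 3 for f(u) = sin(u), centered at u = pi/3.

[(u - pi/3)^0] = sqrt(3)/2;  [(u - pi/3)^1] = 1/2;  [(u - pi/3)^2] = -sqrt(3)/4;  [(u - pi/3)^3] = -1/12.

-(u - pi/3)^3/12 - sqrt(3)*(u - pi/3)^2/4 + (u - pi/3)/2 + sqrt(3)/2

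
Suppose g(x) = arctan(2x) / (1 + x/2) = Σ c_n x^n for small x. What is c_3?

Expand each factor separately, then convolve coefficients.
g(0) = 0
g′(0) = 2
g′′(0) = -2
g′′′(0) = -13

-13/6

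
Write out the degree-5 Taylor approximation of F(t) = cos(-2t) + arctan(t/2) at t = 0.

Combine the two series term by term.
[t^0] = 1;  [t^1] = 1/2;  [t^2] = -2;  [t^3] = -1/24;  [t^4] = 2/3;  [t^5] = 1/160.

t^5/160 + 2*t^4/3 - t^3/24 - 2*t^2 + t/2 + 1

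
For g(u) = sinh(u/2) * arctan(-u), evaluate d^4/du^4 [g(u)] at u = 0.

Multiply the two series term by term and collect like powers.
From the series, [u^4] g = 7/48; multiply by 4! = 24 to get 7/2.

7/2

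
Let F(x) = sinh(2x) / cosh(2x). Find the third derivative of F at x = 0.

Divide the numerator series by the denominator series (power-series long division).
The coefficient of x^3 in the expansion is -8/3, so F′′′(0) = 3! * (-8/3) = -16.

-16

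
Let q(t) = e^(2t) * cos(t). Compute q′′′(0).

Write out both Maclaurin series and multiply, keeping only the needed powers.
From the series, [t^3] q = 1/3; multiply by 3! = 6 to get 2.

2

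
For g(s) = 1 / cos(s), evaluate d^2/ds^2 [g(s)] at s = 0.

1

Invert the denominator's series and multiply.
The coefficient of s^2 in the expansion is 1/2, so g′′(0) = 2! * (1/2) = 1.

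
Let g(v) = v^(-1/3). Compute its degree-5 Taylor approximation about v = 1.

Differentiate repeatedly and evaluate at the center.
g(1) = 1
g′(1) = -1/3
g′′(1) = 4/9
g′′′(1) = -28/27
g^(4)(1) = 280/81
g^(5)(1) = -3640/243
Then c_k = g^(k)(1)/k! gives each Taylor coefficient.

-91*(v - 1)^5/729 + 35*(v - 1)^4/243 - 14*(v - 1)^3/81 + 2*(v - 1)^2/9 - (v - 1)/3 + 1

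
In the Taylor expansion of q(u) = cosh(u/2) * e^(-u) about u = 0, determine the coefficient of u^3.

-7/24

Write out both Maclaurin series and multiply, keeping only the needed powers.
[u^0] = 1;  [u^1] = -1;  [u^2] = 5/8;  [u^3] = -7/24.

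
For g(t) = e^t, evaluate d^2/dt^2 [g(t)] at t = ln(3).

From the series, [(t - ln(3))^2] g = 3/2; multiply by 2! = 2 to get 3.

3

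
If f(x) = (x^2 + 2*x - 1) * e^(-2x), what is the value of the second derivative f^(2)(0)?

-10

Multiply each power in the prefactor through the base expansion.
The coefficient of x^2 in the expansion is -5, so f′′(0) = 2! * (-5) = -10.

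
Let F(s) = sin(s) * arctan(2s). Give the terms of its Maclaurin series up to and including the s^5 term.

-3*s^4 + 2*s^2

Expand each factor separately, then convolve coefficients.
F(0) = 0
F′(0) = 0
F′′(0) = 4
F′′′(0) = 0
F^(4)(0) = -72
F^(5)(0) = 0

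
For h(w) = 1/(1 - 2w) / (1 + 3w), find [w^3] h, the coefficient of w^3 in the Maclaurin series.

Write out both Maclaurin series and multiply, keeping only the needed powers.

-13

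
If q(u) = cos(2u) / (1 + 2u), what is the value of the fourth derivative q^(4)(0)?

Take the Cauchy product of the two expansions.
The coefficient of u^4 in the expansion is 26/3, so q^(4)(0) = 4! * (26/3) = 208.

208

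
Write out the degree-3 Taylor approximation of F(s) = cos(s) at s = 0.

1 - s^2/2

F(0) = 1
F′(0) = 0
F′′(0) = -1
F′′′(0) = 0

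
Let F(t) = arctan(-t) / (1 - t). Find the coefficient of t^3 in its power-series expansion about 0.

Multiply the numerator's expansion by the denominator's geometric series.
So c_3 = F′′′(0)/3! = -2/3.

-2/3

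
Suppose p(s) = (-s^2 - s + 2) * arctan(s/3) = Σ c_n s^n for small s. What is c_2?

-1/3

Distribute the polynomial across the series and collect like powers.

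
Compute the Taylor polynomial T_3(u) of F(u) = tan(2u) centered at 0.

Use the known series and substitute for the argument.
F(0) = 0
F′(0) = 2
F′′(0) = 0
F′′′(0) = 16
Then c_k = F^(k)(0)/k! gives each Taylor coefficient.

8*u^3/3 + 2*u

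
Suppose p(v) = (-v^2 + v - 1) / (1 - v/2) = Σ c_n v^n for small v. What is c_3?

-3/8

Distribute the polynomial across the series and collect like powers.
p(0) = -1
p′(0) = 1/2
p′′(0) = -3/2
p′′′(0) = -9/4
The Taylor polynomial is Σ p^(k)(0)/k! · v^k.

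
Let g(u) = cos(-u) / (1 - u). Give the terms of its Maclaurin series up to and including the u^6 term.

Use 1/(1 - r) = Σ r^k on the denominator, then take the Cauchy product.

389*u^6/720 + 13*u^5/24 + 13*u^4/24 + u^3/2 + u^2/2 + u + 1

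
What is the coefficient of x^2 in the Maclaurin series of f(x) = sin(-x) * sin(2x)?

-2

Write out both Maclaurin series and multiply, keeping only the needed powers.
f(0) = 0
f′(0) = 0
f′′(0) = -4
So c_2 = f′′(0)/2! = -2.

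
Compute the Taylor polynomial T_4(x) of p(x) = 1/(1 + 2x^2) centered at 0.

4*x^4 - 2*x^2 + 1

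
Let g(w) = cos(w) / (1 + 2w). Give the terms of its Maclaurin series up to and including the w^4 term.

337*w^4/24 - 7*w^3 + 7*w^2/2 - 2*w + 1

Write out both Maclaurin series and multiply, keeping only the needed powers.
g(0) = 1
g′(0) = -2
g′′(0) = 7
g′′′(0) = -42
g^(4)(0) = 337
The Taylor polynomial is Σ g^(k)(0)/k! · w^k.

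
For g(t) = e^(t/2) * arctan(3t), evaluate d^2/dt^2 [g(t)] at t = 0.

3

Write out both Maclaurin series and multiply, keeping only the needed powers.
The coefficient of t^2 in the expansion is 3/2, so g′′(0) = 2! * (3/2) = 3.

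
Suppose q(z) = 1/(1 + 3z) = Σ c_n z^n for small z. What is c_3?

c_3 = q′′′(0)/3! = -27.

-27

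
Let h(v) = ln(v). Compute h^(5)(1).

From the series, [(v - 1)^5] h = 1/5; multiply by 5! = 120 to get 24.

24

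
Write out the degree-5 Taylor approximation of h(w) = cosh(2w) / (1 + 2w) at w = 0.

-148*w^5/3 + 74*w^4/3 - 12*w^3 + 6*w^2 - 2*w + 1

Multiply the two series term by term and collect like powers.
[w^0] = 1;  [w^1] = -2;  [w^2] = 6;  [w^3] = -12;  [w^4] = 74/3;  [w^5] = -148/3.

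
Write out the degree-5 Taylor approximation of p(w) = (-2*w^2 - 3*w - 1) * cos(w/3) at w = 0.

-w^5/648 + 3*2^(358/483)*3^(31/161)*5^(374/483)*7^(401/483)*w^4/980 + w^3/6 - 35*w^2/18 - 3*w - 1

Shift and add copies of the series according to the polynomial's terms.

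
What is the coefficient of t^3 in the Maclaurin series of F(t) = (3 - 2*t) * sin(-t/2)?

Shift and add copies of the series according to the polynomial's terms.
F(0) = 0
F′(0) = -3/2
F′′(0) = 2
F′′′(0) = 3/8
So c_3 = F′′′(0)/3! = 1/16.

1/16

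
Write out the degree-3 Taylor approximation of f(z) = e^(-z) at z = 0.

f(0) = 1
f′(0) = -1
f′′(0) = 1
f′′′(0) = -1

-z^3/6 + z^2/2 - z + 1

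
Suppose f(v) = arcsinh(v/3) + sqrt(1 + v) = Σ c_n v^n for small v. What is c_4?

-5/128

Add the two expansions coefficient-wise.
[v^0] = 1;  [v^1] = 5/6;  [v^2] = -1/8;  [v^3] = 73/1296;  [v^4] = -5/128.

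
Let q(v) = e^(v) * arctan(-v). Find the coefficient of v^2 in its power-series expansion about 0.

Take the Cauchy product of the two expansions.
q(0) = 0
q′(0) = -1
q′′(0) = -2
Dividing each by k! gives the coefficients c_0, ..., c_2.

-1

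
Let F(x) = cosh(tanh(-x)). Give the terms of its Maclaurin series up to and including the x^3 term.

Let u equal the inner series; expand the outer function in u and truncate.
[x^0] = 1;  [x^1] = 0;  [x^2] = 1/2;  [x^3] = 0.

x^2/2 + 1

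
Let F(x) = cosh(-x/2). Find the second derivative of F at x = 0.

1/4

The coefficient of x^2 in the expansion is 1/8, so F′′(0) = 2! * (1/8) = 1/4.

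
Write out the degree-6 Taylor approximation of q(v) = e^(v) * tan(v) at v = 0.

71*v^6/360 + 41*v^5/120 + v^4/2 + 5*v^3/6 + v^2 + v

Multiply the two series term by term and collect like powers.
[v^0] = 0;  [v^1] = 1;  [v^2] = 1;  [v^3] = 5/6;  [v^4] = 1/2;  [v^5] = 41/120;  [v^6] = 71/360.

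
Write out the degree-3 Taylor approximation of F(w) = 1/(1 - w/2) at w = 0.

w^3/8 + w^2/4 + w/2 + 1

Use the known series and substitute for the argument.
F(0) = 1
F′(0) = 1/2
F′′(0) = 1/2
F′′′(0) = 3/4
Then c_k = F^(k)(0)/k! gives each Taylor coefficient.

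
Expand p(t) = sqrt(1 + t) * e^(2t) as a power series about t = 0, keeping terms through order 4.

449*t^4/384 + 103*t^3/48 + 23*t^2/8 + 5*t/2 + 1

Expand each factor separately, then convolve coefficients.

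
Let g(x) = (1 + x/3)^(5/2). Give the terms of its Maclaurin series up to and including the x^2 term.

5*x^2/24 + 5*x/6 + 1

Compute the successive derivatives at the expansion point and divide by k!.
g(0) = 1
g′(0) = 5/6
g′′(0) = 5/12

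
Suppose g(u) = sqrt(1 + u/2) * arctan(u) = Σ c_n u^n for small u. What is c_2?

1/4

Multiply the two series term by term and collect like powers.
g(0) = 0
g′(0) = 1
g′′(0) = 1/2
So c_2 = g′′(0)/2! = 1/4.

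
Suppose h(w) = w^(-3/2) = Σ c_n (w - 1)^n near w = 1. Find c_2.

h(1) = 1
h′(1) = -3/2
h′′(1) = 15/4
So c_2 = h′′(1)/2! = 15/8.

15/8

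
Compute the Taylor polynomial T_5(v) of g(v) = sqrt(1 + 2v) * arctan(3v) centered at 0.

Expand each factor separately, then convolve coefficients.
g(0) = 0
g′(0) = 3
g′′(0) = 6
g′′′(0) = -63
g^(4)(0) = -180
g^(5)(0) = 6147
Then c_k = g^(k)(0)/k! gives each Taylor coefficient.

2049*v^5/40 - 15*v^4/2 - 21*v^3/2 + 3*v^2 + 3*v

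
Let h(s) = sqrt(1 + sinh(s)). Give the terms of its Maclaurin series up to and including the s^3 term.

Compose series: expand the inner function first, then feed it into the outer expansion.
h(0) = 1
h′(0) = 1/2
h′′(0) = -1/4
h′′′(0) = 7/8
The Taylor polynomial is Σ h^(k)(0)/k! · s^k.

7*s^3/48 - s^2/8 + s/2 + 1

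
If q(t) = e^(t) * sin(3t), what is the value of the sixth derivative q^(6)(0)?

Multiply the two series term by term and collect like powers.
The coefficient of t^6 in the expansion is 13/10, so q^(6)(0) = 6! * (13/10) = 936.

936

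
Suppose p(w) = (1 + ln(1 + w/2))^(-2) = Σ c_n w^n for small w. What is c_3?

-23/24

Plug the Maclaurin series of the inner function into that of the outer and collect terms.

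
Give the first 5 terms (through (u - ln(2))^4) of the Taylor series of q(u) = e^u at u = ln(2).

(u - ln(2))^4/12 + (u - ln(2))^3/3 + (u - ln(2))^2 + 2*(u - ln(2)) + 2

q(ln(2)) = 2
q′(ln(2)) = 2
q′′(ln(2)) = 2
q′′′(ln(2)) = 2
q^(4)(ln(2)) = 2
The Taylor polynomial is Σ q^(k)(ln(2))/k! · (u - ln(2))^k.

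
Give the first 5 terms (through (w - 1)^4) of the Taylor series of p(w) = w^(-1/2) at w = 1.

35*(w - 1)^4/128 - 5*(w - 1)^3/16 + 3*(w - 1)^2/8 - (w - 1)/2 + 1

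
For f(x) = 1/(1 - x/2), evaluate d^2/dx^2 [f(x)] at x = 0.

1/2

The coefficient of x^2 in the expansion is 1/4, so f′′(0) = 2! * (1/4) = 1/2.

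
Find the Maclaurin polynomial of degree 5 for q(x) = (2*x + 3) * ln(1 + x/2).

-x^5/80 + 7*x^4/192 - x^3/8 + 5*x^2/8 + 3*x/2

Shift and add copies of the series according to the polynomial's terms.
q(0) = 0
q′(0) = 3/2
q′′(0) = 5/4
q′′′(0) = -3/4
q^(4)(0) = 7/8
q^(5)(0) = -3/2
The Taylor polynomial is Σ q^(k)(0)/k! · x^k.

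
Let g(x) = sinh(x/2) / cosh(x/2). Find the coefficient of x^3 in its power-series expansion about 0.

Write the quotient as an unknown series and match coefficients against numerator = denominator · series.
g(0) = 0
g′(0) = 1/2
g′′(0) = 0
g′′′(0) = -1/4

-1/24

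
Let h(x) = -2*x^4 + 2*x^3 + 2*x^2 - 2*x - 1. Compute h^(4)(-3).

From the series, [(x + 3)^4] h = -2; multiply by 4! = 24 to get -48.

-48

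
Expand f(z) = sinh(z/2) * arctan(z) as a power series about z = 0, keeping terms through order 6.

215*z^6/2304 - 7*z^4/48 + z^2/2

Take the Cauchy product of the two expansions.
f(0) = 0
f′(0) = 0
f′′(0) = 1
f′′′(0) = 0
f^(4)(0) = -7/2
f^(5)(0) = 0
f^(6)(0) = 1075/16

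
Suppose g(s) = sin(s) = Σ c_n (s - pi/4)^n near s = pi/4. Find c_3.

-sqrt(2)/12

[(s - pi/4)^0] = sqrt(2)/2;  [(s - pi/4)^1] = sqrt(2)/2;  [(s - pi/4)^2] = -sqrt(2)/4;  [(s - pi/4)^3] = -sqrt(2)/12.
So c_3 = g′′′(pi/4)/3! = -sqrt(2)/12.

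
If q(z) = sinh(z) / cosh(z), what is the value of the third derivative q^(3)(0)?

Write the quotient as an unknown series and match coefficients against numerator = denominator · series.
From the series, [z^3] q = -1/3; multiply by 3! = 6 to get -2.

-2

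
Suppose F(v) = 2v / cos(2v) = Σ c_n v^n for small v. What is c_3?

Divide the numerator series by the denominator series (power-series long division).
[v^0] = 0;  [v^1] = 2;  [v^2] = 0;  [v^3] = 4.
So c_3 = F′′′(0)/3! = 4.

4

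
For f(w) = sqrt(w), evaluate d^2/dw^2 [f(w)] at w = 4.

From the series, [(w - 4)^2] f = -1/64; multiply by 2! = 2 to get -1/32.

-1/32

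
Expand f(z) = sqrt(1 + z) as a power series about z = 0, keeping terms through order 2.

-z^2/8 + z/2 + 1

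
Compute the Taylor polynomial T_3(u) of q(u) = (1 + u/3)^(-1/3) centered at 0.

q(0) = 1
q′(0) = -1/9
q′′(0) = 4/81
q′′′(0) = -28/729
Dividing each by k! gives the coefficients c_0, ..., c_3.

-14*u^3/2187 + 2*u^2/81 - u/9 + 1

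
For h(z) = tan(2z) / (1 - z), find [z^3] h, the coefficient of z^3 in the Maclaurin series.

14/3

Write out both Maclaurin series and multiply, keeping only the needed powers.
[z^0] = 0;  [z^1] = 2;  [z^2] = 2;  [z^3] = 14/3.
So c_3 = h′′′(0)/3! = 14/3.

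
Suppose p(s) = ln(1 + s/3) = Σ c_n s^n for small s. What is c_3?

p(0) = 0
p′(0) = 1/3
p′′(0) = -1/9
p′′′(0) = 2/27
The Taylor polynomial is Σ p^(k)(0)/k! · s^k.

1/81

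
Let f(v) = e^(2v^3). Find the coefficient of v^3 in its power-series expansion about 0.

c_3 = f′′′(0)/3! = 2.

2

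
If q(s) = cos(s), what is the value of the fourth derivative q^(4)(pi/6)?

The coefficient of (s - pi/6)^4 in the expansion is sqrt(3)/48, so q^(4)(pi/6) = 4! * (sqrt(3)/48) = sqrt(3)/2.

sqrt(3)/2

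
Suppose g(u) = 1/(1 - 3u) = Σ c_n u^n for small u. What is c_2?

9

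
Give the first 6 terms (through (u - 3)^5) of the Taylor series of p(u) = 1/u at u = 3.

p(3) = 1/3
p′(3) = -1/9
p′′(3) = 2/27
p′′′(3) = -2/27
p^(4)(3) = 8/81
p^(5)(3) = -40/243
Dividing each by k! gives the coefficients c_0, ..., c_5.

-(u - 3)^5/729 + (u - 3)^4/243 - (u - 3)^3/81 + (u - 3)^2/27 - (u - 3)/9 + 1/3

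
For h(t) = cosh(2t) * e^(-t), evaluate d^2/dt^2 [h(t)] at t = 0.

Multiply the two series term by term and collect like powers.
From the series, [t^2] h = 5/2; multiply by 2! = 2 to get 5.

5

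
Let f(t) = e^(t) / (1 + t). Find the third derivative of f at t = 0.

-2

Write out both Maclaurin series and multiply, keeping only the needed powers.
From the series, [t^3] f = -1/3; multiply by 3! = 6 to get -2.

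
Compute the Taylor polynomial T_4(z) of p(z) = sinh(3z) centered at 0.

9*z^3/2 + 3*z

p(0) = 0
p′(0) = 3
p′′(0) = 0
p′′′(0) = 27
p^(4)(0) = 0
Then c_k = p^(k)(0)/k! gives each Taylor coefficient.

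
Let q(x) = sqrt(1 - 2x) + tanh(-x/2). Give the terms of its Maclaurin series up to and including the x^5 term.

Expand each term separately and add.

-211*x^5/240 - 5*x^4/8 - 11*x^3/24 - x^2/2 - 3*x/2 + 1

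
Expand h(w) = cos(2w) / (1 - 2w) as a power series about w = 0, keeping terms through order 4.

26*w^4/3 + 4*w^3 + 2*w^2 + 2*w + 1

Expand each factor separately, then convolve coefficients.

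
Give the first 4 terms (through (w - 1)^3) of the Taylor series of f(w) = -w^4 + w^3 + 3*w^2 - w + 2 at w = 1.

-3*(w - 1)^3 + 4*(w - 1) + 4

[(w - 1)^0] = 4;  [(w - 1)^1] = 4;  [(w - 1)^2] = 0;  [(w - 1)^3] = -3.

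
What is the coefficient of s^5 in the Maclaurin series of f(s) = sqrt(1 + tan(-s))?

-601/3840

Compose series: expand the inner function first, then feed it into the outer expansion.
[s^0] = 1;  [s^1] = -1/2;  [s^2] = -1/8;  [s^3] = -11/48;  [s^4] = -47/384;  [s^5] = -601/3840.
So c_5 = f^(5)(0)/5! = -601/3840.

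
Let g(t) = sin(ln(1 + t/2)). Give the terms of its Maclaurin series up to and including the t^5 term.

-t^5/384 + t^3/48 - t^2/8 + t/2

Let u equal the inner series; expand the outer function in u and truncate.
g(0) = 0
g′(0) = 1/2
g′′(0) = -1/4
g′′′(0) = 1/8
g^(4)(0) = 0
g^(5)(0) = -5/16
The Taylor polynomial is Σ g^(k)(0)/k! · t^k.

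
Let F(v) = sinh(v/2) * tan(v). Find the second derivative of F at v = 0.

Expand each factor separately, then convolve coefficients.
From the series, [v^2] F = 1/2; multiply by 2! = 2 to get 1.

1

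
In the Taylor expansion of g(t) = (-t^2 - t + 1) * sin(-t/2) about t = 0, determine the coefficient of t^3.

25/48

Multiply each power in the prefactor through the base expansion.
g(0) = 0
g′(0) = -1/2
g′′(0) = 1
g′′′(0) = 25/8
The Taylor polynomial is Σ g^(k)(0)/k! · t^k.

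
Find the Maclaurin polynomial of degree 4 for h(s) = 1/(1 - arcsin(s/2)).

Plug the Maclaurin series of the inner function into that of the outer and collect terms.
h(0) = 1
h′(0) = 1/2
h′′(0) = 1/2
h′′′(0) = 7/8
h^(4)(0) = 2
Dividing each by k! gives the coefficients c_0, ..., c_4.

s^4/12 + 7*s^3/48 + s^2/4 + s/2 + 1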